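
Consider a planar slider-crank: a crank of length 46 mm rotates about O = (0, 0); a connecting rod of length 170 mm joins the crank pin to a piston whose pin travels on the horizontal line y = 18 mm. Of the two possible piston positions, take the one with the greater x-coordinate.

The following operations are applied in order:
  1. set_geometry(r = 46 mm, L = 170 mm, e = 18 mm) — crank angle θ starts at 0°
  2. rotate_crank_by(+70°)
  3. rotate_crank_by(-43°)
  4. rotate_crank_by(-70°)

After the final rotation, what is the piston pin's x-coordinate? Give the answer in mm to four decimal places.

set_geometry: r = 46 mm, L = 170 mm, e = 18 mm; θ ← 0°
rotate_crank_by(+70°): θ ← 0° +70° = 70°
rotate_crank_by(-43°): θ ← 70° -43° = 27°
rotate_crank_by(-70°): θ ← 27° -70° = -43°
crank pin P = (r cos θ, r sin θ) = (33.642270, -31.371925)
h = r sin θ − e = -31.371925 − 18 = -49.371925
x = r cos θ + √(L² − h²) = 33.642270 + √(28900.0 − 2437.5869) = 33.642270 + 162.672718 = 196.314988

196.3150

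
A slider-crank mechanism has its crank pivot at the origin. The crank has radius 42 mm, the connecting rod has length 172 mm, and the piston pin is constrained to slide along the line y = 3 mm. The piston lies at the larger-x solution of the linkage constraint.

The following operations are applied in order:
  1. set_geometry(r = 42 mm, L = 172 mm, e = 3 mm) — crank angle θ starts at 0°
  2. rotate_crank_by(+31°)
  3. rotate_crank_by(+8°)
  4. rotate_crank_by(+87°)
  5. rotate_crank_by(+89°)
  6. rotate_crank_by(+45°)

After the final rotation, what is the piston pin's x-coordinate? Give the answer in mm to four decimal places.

set_geometry: r = 42 mm, L = 172 mm, e = 3 mm; θ ← 0°
rotate_crank_by(+31°): θ ← 0° +31° = 31°
rotate_crank_by(+8°): θ ← 31° +8° = 39°
rotate_crank_by(+87°): θ ← 39° +87° = 126°
rotate_crank_by(+89°): θ ← 126° +89° = 215°
rotate_crank_by(+45°): θ ← 215° +45° = 260°
crank pin P = (r cos θ, r sin θ) = (-7.293223, -41.361926)
h = r sin θ − e = -41.361926 − 3 = -44.361926
x = r cos θ + √(L² − h²) = -7.293223 + √(29584.0 − 1967.9804) = -7.293223 + 166.180683 = 158.887460

158.8875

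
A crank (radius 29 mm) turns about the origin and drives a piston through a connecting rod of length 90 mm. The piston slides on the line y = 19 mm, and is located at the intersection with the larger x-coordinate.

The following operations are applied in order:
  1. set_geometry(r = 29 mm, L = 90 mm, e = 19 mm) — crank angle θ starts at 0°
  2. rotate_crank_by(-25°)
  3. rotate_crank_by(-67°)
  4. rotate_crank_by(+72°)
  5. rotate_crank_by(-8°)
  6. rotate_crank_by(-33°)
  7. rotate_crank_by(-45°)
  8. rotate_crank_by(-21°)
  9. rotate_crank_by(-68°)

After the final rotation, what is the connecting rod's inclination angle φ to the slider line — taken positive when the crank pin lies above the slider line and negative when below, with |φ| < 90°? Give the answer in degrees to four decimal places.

set_geometry: r = 29 mm, L = 90 mm, e = 19 mm; θ ← 0°
rotate_crank_by(-25°): θ ← 0° -25° = -25°
rotate_crank_by(-67°): θ ← -25° -67° = -92°
rotate_crank_by(+72°): θ ← -92° +72° = -20°
rotate_crank_by(-8°): θ ← -20° -8° = -28°
rotate_crank_by(-33°): θ ← -28° -33° = -61°
rotate_crank_by(-45°): θ ← -61° -45° = -106°
rotate_crank_by(-21°): θ ← -106° -21° = -127°
rotate_crank_by(-68°): θ ← -127° -68° = -195°
crank pin P = (r cos θ, r sin θ) = (-28.011849, 7.505752)
h = r sin θ − e = 7.505752 − 19 = -11.494248
sin φ = h / L = -11.494248 / 90 = -0.12771386
φ = arcsin(-0.12771386) = -7.337505°

-7.3375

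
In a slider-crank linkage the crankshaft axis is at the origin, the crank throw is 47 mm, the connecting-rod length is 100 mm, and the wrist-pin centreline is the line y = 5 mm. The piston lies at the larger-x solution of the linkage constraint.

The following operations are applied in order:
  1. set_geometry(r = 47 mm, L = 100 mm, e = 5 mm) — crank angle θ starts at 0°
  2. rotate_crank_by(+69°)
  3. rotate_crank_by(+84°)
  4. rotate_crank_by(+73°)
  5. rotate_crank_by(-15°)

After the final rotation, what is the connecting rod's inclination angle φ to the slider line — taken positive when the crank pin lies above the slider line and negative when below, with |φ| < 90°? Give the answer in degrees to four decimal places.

-16.9818

set_geometry: r = 47 mm, L = 100 mm, e = 5 mm; θ ← 0°
rotate_crank_by(+69°): θ ← 0° +69° = 69°
rotate_crank_by(+84°): θ ← 69° +84° = 153°
rotate_crank_by(+73°): θ ← 153° +73° = 226°
rotate_crank_by(-15°): θ ← 226° -15° = 211°
crank pin P = (r cos θ, r sin θ) = (-40.286863, -24.206790)
h = r sin θ − e = -24.206790 − 5 = -29.206790
sin φ = h / L = -29.206790 / 100 = -0.29206790
φ = arcsin(-0.29206790) = -16.981799°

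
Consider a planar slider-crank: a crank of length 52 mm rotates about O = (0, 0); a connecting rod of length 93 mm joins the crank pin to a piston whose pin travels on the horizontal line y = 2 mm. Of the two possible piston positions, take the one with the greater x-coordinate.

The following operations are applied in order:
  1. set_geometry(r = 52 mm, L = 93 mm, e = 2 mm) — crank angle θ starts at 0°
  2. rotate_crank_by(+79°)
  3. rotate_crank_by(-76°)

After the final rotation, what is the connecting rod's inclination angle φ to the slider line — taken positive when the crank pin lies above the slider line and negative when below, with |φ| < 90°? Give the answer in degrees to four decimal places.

set_geometry: r = 52 mm, L = 93 mm, e = 2 mm; θ ← 0°
rotate_crank_by(+79°): θ ← 0° +79° = 79°
rotate_crank_by(-76°): θ ← 79° -76° = 3°
crank pin P = (r cos θ, r sin θ) = (51.928736, 2.721470)
h = r sin θ − e = 2.721470 − 2 = 0.721470
sin φ = h / L = 0.721470 / 93 = 0.00775774
φ = arcsin(0.00775774) = 0.444490°

0.4445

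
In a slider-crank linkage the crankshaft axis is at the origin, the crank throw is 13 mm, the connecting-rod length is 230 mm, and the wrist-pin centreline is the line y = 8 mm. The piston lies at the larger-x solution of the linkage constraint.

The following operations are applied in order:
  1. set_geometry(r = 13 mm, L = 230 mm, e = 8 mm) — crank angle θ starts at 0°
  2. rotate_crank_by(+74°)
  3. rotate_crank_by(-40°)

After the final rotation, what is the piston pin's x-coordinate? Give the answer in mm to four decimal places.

240.7763

set_geometry: r = 13 mm, L = 230 mm, e = 8 mm; θ ← 0°
rotate_crank_by(+74°): θ ← 0° +74° = 74°
rotate_crank_by(-40°): θ ← 74° -40° = 34°
crank pin P = (r cos θ, r sin θ) = (10.777488, 7.269508)
h = r sin θ − e = 7.269508 − 8 = -0.730492
x = r cos θ + √(L² − h²) = 10.777488 + √(52900.0 − 0.5336) = 10.777488 + 229.998840 = 240.776328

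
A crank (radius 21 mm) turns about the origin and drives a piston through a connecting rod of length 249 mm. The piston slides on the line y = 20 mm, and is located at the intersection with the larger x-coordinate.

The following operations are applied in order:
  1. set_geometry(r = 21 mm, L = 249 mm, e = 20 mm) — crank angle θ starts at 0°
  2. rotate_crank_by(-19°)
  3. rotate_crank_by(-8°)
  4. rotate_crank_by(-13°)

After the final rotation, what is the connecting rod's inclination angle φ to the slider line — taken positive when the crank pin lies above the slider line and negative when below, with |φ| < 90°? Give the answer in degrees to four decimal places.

set_geometry: r = 21 mm, L = 249 mm, e = 20 mm; θ ← 0°
rotate_crank_by(-19°): θ ← 0° -19° = -19°
rotate_crank_by(-8°): θ ← -19° -8° = -27°
rotate_crank_by(-13°): θ ← -27° -13° = -40°
crank pin P = (r cos θ, r sin θ) = (16.086933, -13.498540)
h = r sin θ − e = -13.498540 − 20 = -33.498540
sin φ = h / L = -33.498540 / 249 = -0.13453229
φ = arcsin(-0.13453229) = -7.731575°

-7.7316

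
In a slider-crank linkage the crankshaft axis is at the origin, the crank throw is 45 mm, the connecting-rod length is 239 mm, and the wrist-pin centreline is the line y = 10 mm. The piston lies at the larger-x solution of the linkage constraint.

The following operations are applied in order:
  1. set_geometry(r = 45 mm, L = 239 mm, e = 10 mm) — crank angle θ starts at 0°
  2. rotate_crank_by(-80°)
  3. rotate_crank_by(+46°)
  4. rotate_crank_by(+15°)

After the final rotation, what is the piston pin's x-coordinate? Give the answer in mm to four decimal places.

set_geometry: r = 45 mm, L = 239 mm, e = 10 mm; θ ← 0°
rotate_crank_by(-80°): θ ← 0° -80° = -80°
rotate_crank_by(+46°): θ ← -80° +46° = -34°
rotate_crank_by(+15°): θ ← -34° +15° = -19°
crank pin P = (r cos θ, r sin θ) = (42.548336, -14.650567)
h = r sin θ − e = -14.650567 − 10 = -24.650567
x = r cos θ + √(L² − h²) = 42.548336 + √(57121.0 − 607.6505) = 42.548336 + 237.725366 = 280.273702

280.2737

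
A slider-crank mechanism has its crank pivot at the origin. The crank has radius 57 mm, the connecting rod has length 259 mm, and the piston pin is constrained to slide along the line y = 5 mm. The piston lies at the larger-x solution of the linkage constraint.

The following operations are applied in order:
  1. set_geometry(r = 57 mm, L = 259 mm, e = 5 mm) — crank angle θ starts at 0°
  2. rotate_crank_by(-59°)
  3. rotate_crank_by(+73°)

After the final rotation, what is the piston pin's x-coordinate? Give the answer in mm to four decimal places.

set_geometry: r = 57 mm, L = 259 mm, e = 5 mm; θ ← 0°
rotate_crank_by(-59°): θ ← 0° -59° = -59°
rotate_crank_by(+73°): θ ← -59° +73° = 14°
crank pin P = (r cos θ, r sin θ) = (55.306856, 13.789548)
h = r sin θ − e = 13.789548 − 5 = 8.789548
x = r cos θ + √(L² − h²) = 55.306856 + √(67081.0 − 77.2562) = 55.306856 + 258.850814 = 314.157670

314.1577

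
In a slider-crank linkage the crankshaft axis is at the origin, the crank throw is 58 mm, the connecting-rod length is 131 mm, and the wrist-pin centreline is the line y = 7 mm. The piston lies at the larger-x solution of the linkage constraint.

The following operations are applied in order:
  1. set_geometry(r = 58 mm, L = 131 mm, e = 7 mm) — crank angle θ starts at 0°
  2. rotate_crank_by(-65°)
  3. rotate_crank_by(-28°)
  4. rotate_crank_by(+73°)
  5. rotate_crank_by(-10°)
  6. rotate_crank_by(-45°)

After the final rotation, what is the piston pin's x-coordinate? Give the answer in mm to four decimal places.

set_geometry: r = 58 mm, L = 131 mm, e = 7 mm; θ ← 0°
rotate_crank_by(-65°): θ ← 0° -65° = -65°
rotate_crank_by(-28°): θ ← -65° -28° = -93°
rotate_crank_by(+73°): θ ← -93° +73° = -20°
rotate_crank_by(-10°): θ ← -20° -10° = -30°
rotate_crank_by(-45°): θ ← -30° -45° = -75°
crank pin P = (r cos θ, r sin θ) = (15.011505, -56.023698)
h = r sin θ − e = -56.023698 − 7 = -63.023698
x = r cos θ + √(L² − h²) = 15.011505 + √(17161.0 − 3971.9865) = 15.011505 + 114.843430 = 129.854935

129.8549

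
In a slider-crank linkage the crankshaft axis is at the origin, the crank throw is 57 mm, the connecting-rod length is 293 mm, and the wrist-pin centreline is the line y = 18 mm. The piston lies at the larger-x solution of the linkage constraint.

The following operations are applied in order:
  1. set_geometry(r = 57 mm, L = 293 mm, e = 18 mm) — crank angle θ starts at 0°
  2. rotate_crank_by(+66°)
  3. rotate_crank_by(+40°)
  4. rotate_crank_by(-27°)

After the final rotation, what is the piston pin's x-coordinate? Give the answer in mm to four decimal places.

301.4077

set_geometry: r = 57 mm, L = 293 mm, e = 18 mm; θ ← 0°
rotate_crank_by(+66°): θ ← 0° +66° = 66°
rotate_crank_by(+40°): θ ← 66° +40° = 106°
rotate_crank_by(-27°): θ ← 106° -27° = 79°
crank pin P = (r cos θ, r sin θ) = (10.876113, 55.952749)
h = r sin θ − e = 55.952749 − 18 = 37.952749
x = r cos θ + √(L² − h²) = 10.876113 + √(85849.0 − 1440.4112) = 10.876113 + 290.531562 = 301.407675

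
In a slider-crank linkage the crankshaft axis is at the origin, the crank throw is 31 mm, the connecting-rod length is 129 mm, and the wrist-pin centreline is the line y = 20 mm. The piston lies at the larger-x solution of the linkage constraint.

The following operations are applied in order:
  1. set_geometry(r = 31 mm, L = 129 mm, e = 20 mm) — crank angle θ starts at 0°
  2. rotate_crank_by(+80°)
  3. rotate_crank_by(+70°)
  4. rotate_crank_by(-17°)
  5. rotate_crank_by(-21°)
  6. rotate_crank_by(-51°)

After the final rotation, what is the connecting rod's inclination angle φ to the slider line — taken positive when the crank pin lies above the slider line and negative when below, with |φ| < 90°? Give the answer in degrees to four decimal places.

set_geometry: r = 31 mm, L = 129 mm, e = 20 mm; θ ← 0°
rotate_crank_by(+80°): θ ← 0° +80° = 80°
rotate_crank_by(+70°): θ ← 80° +70° = 150°
rotate_crank_by(-17°): θ ← 150° -17° = 133°
rotate_crank_by(-21°): θ ← 133° -21° = 112°
rotate_crank_by(-51°): θ ← 112° -51° = 61°
crank pin P = (r cos θ, r sin θ) = (15.029098, 27.113211)
h = r sin θ − e = 27.113211 − 20 = 7.113211
sin φ = h / L = 7.113211 / 129 = 0.05514117
φ = arcsin(0.05514117) = 3.160960°

3.1610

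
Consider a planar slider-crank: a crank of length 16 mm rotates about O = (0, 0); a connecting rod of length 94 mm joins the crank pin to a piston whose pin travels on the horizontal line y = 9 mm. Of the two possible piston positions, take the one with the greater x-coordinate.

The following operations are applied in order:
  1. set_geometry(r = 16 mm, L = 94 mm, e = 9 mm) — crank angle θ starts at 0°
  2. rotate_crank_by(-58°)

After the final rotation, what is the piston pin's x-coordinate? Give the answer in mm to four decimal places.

99.7292

set_geometry: r = 16 mm, L = 94 mm, e = 9 mm; θ ← 0°
rotate_crank_by(-58°): θ ← 0° -58° = -58°
crank pin P = (r cos θ, r sin θ) = (8.478708, -13.568770)
h = r sin θ − e = -13.568770 − 9 = -22.568770
x = r cos θ + √(L² − h²) = 8.478708 + √(8836.0 − 509.3494) = 8.478708 + 91.250483 = 99.729191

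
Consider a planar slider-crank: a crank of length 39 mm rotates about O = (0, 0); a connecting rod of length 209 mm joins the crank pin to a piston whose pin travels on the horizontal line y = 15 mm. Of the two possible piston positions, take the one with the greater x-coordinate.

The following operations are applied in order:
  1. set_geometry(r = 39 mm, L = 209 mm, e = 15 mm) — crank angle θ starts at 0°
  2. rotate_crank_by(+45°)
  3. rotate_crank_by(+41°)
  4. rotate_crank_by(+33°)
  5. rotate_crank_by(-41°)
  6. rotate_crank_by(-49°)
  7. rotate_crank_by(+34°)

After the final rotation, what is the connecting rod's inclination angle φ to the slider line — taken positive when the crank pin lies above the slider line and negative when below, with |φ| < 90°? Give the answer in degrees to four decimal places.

5.4222

set_geometry: r = 39 mm, L = 209 mm, e = 15 mm; θ ← 0°
rotate_crank_by(+45°): θ ← 0° +45° = 45°
rotate_crank_by(+41°): θ ← 45° +41° = 86°
rotate_crank_by(+33°): θ ← 86° +33° = 119°
rotate_crank_by(-41°): θ ← 119° -41° = 78°
rotate_crank_by(-49°): θ ← 78° -49° = 29°
rotate_crank_by(+34°): θ ← 29° +34° = 63°
crank pin P = (r cos θ, r sin θ) = (17.705629, 34.749254)
h = r sin θ − e = 34.749254 − 15 = 19.749254
sin φ = h / L = 19.749254 / 209 = 0.09449404
φ = arcsin(0.09449404) = 5.422199°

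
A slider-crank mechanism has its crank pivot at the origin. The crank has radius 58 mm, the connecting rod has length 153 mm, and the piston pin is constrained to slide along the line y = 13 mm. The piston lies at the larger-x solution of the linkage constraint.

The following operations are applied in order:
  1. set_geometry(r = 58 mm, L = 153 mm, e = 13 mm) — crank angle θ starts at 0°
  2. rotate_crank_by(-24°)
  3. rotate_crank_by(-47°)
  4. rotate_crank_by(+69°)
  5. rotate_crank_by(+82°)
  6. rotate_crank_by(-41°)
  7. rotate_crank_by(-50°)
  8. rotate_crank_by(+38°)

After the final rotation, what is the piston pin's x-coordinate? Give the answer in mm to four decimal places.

204.0965

set_geometry: r = 58 mm, L = 153 mm, e = 13 mm; θ ← 0°
rotate_crank_by(-24°): θ ← 0° -24° = -24°
rotate_crank_by(-47°): θ ← -24° -47° = -71°
rotate_crank_by(+69°): θ ← -71° +69° = -2°
rotate_crank_by(+82°): θ ← -2° +82° = 80°
rotate_crank_by(-41°): θ ← 80° -41° = 39°
rotate_crank_by(-50°): θ ← 39° -50° = -11°
rotate_crank_by(+38°): θ ← -11° +38° = 27°
crank pin P = (r cos θ, r sin θ) = (51.678378, 26.331449)
h = r sin θ − e = 26.331449 − 13 = 13.331449
x = r cos θ + √(L² − h²) = 51.678378 + √(23409.0 − 177.7275) = 51.678378 + 152.418084 = 204.096463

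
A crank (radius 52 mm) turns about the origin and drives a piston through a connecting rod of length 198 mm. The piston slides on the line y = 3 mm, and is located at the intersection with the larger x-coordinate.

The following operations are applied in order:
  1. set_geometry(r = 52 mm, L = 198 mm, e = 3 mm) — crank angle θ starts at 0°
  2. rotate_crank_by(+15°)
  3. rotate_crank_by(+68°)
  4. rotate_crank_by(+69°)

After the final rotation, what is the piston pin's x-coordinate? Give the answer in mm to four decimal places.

150.9255

set_geometry: r = 52 mm, L = 198 mm, e = 3 mm; θ ← 0°
rotate_crank_by(+15°): θ ← 0° +15° = 15°
rotate_crank_by(+68°): θ ← 15° +68° = 83°
rotate_crank_by(+69°): θ ← 83° +69° = 152°
crank pin P = (r cos θ, r sin θ) = (-45.913275, 24.412521)
h = r sin θ − e = 24.412521 − 3 = 21.412521
x = r cos θ + √(L² − h²) = -45.913275 + √(39204.0 − 458.4961) = -45.913275 + 196.838776 = 150.925502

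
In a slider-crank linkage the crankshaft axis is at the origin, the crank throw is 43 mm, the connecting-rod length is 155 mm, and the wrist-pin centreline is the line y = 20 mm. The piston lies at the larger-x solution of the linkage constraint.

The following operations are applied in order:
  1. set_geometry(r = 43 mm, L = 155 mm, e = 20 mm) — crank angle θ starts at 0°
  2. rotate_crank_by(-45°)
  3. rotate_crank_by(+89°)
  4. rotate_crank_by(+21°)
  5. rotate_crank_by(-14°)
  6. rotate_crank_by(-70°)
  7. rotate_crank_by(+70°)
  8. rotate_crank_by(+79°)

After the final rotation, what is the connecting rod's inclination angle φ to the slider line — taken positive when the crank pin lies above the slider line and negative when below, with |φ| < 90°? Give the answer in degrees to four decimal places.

4.7888

set_geometry: r = 43 mm, L = 155 mm, e = 20 mm; θ ← 0°
rotate_crank_by(-45°): θ ← 0° -45° = -45°
rotate_crank_by(+89°): θ ← -45° +89° = 44°
rotate_crank_by(+21°): θ ← 44° +21° = 65°
rotate_crank_by(-14°): θ ← 65° -14° = 51°
rotate_crank_by(-70°): θ ← 51° -70° = -19°
rotate_crank_by(+70°): θ ← -19° +70° = 51°
rotate_crank_by(+79°): θ ← 51° +79° = 130°
crank pin P = (r cos θ, r sin θ) = (-27.639867, 32.939911)
h = r sin θ − e = 32.939911 − 20 = 12.939911
sin φ = h / L = 12.939911 / 155 = 0.08348330
φ = arcsin(0.08348330) = 4.788814°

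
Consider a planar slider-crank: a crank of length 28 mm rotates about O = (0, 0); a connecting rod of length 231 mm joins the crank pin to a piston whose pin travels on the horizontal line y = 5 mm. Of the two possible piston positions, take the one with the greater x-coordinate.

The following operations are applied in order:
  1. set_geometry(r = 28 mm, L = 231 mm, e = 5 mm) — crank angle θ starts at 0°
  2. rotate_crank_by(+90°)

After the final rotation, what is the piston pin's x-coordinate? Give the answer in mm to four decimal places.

229.8521

set_geometry: r = 28 mm, L = 231 mm, e = 5 mm; θ ← 0°
rotate_crank_by(+90°): θ ← 0° +90° = 90°
crank pin P = (r cos θ, r sin θ) = (0.000000, 28.000000)
h = r sin θ − e = 28.000000 − 5 = 23.000000
x = r cos θ + √(L² − h²) = 0.000000 + √(53361.0 − 529.0000) = 0.000000 + 229.852126 = 229.852126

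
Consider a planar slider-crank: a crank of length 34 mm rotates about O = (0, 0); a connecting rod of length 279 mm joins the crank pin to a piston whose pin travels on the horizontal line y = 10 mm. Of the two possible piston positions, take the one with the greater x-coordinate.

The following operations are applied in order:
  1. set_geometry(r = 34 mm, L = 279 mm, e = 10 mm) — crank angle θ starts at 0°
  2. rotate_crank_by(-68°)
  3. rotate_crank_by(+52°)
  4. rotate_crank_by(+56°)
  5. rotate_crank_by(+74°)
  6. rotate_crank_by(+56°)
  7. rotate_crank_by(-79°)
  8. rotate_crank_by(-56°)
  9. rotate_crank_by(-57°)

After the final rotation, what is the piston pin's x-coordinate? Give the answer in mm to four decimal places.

set_geometry: r = 34 mm, L = 279 mm, e = 10 mm; θ ← 0°
rotate_crank_by(-68°): θ ← 0° -68° = -68°
rotate_crank_by(+52°): θ ← -68° +52° = -16°
rotate_crank_by(+56°): θ ← -16° +56° = 40°
rotate_crank_by(+74°): θ ← 40° +74° = 114°
rotate_crank_by(+56°): θ ← 114° +56° = 170°
rotate_crank_by(-79°): θ ← 170° -79° = 91°
rotate_crank_by(-56°): θ ← 91° -56° = 35°
rotate_crank_by(-57°): θ ← 35° -57° = -22°
crank pin P = (r cos θ, r sin θ) = (31.524251, -12.736624)
h = r sin θ − e = -12.736624 − 10 = -22.736624
x = r cos θ + √(L² − h²) = 31.524251 + √(77841.0 − 516.9541) = 31.524251 + 278.072016 = 309.596267

309.5963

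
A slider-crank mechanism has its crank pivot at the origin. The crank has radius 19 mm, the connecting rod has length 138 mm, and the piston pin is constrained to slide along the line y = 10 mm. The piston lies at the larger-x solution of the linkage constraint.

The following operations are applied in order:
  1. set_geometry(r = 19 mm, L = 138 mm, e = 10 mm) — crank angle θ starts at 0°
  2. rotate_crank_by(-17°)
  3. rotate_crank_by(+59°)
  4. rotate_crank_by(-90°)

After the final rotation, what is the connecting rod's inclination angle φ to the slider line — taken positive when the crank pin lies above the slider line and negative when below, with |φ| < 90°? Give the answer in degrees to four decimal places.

-10.0659

set_geometry: r = 19 mm, L = 138 mm, e = 10 mm; θ ← 0°
rotate_crank_by(-17°): θ ← 0° -17° = -17°
rotate_crank_by(+59°): θ ← -17° +59° = 42°
rotate_crank_by(-90°): θ ← 42° -90° = -48°
crank pin P = (r cos θ, r sin θ) = (12.713482, -14.119752)
h = r sin θ − e = -14.119752 − 10 = -24.119752
sin φ = h / L = -24.119752 / 138 = -0.17478081
φ = arcsin(-0.17478081) = -10.065903°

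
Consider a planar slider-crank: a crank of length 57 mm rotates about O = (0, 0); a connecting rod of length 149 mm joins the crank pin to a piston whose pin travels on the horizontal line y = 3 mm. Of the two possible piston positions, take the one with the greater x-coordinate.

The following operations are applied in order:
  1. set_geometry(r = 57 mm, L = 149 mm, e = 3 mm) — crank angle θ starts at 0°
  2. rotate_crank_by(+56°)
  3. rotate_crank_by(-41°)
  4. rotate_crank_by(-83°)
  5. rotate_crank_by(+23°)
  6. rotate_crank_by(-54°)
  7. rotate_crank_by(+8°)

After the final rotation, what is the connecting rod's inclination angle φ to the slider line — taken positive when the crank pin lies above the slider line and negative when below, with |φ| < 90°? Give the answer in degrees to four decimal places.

-23.7425

set_geometry: r = 57 mm, L = 149 mm, e = 3 mm; θ ← 0°
rotate_crank_by(+56°): θ ← 0° +56° = 56°
rotate_crank_by(-41°): θ ← 56° -41° = 15°
rotate_crank_by(-83°): θ ← 15° -83° = -68°
rotate_crank_by(+23°): θ ← -68° +23° = -45°
rotate_crank_by(-54°): θ ← -45° -54° = -99°
rotate_crank_by(+8°): θ ← -99° +8° = -91°
crank pin P = (r cos θ, r sin θ) = (-0.994787, -56.991319)
h = r sin θ − e = -56.991319 − 3 = -59.991319
sin φ = h / L = -59.991319 / 149 = -0.40262630
φ = arcsin(-0.40262630) = -23.742464°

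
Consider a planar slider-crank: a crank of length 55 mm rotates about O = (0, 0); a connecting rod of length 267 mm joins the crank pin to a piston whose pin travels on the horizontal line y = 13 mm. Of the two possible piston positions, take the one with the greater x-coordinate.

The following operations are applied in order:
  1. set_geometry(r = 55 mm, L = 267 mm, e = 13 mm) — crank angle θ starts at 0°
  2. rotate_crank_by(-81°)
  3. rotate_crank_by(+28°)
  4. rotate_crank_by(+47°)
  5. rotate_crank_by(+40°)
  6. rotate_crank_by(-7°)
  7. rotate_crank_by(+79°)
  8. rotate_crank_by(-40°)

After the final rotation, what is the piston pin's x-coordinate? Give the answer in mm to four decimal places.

286.7600

set_geometry: r = 55 mm, L = 267 mm, e = 13 mm; θ ← 0°
rotate_crank_by(-81°): θ ← 0° -81° = -81°
rotate_crank_by(+28°): θ ← -81° +28° = -53°
rotate_crank_by(+47°): θ ← -53° +47° = -6°
rotate_crank_by(+40°): θ ← -6° +40° = 34°
rotate_crank_by(-7°): θ ← 34° -7° = 27°
rotate_crank_by(+79°): θ ← 27° +79° = 106°
rotate_crank_by(-40°): θ ← 106° -40° = 66°
crank pin P = (r cos θ, r sin θ) = (22.370515, 50.245000)
h = r sin θ − e = 50.245000 − 13 = 37.245000
x = r cos θ + √(L² − h²) = 22.370515 + √(71289.0 − 1387.1900) = 22.370515 + 264.389504 = 286.760020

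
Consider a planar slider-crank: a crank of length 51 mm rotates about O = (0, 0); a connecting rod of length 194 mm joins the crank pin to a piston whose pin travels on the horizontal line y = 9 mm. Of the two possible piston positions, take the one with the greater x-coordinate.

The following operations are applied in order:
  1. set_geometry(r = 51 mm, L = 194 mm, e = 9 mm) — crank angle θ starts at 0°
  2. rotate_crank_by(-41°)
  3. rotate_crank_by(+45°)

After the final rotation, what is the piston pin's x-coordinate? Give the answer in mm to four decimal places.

244.7994

set_geometry: r = 51 mm, L = 194 mm, e = 9 mm; θ ← 0°
rotate_crank_by(-41°): θ ← 0° -41° = -41°
rotate_crank_by(+45°): θ ← -41° +45° = 4°
crank pin P = (r cos θ, r sin θ) = (50.875767, 3.557580)
h = r sin θ − e = 3.557580 − 9 = -5.442420
x = r cos θ + √(L² − h²) = 50.875767 + √(37636.0 − 29.6199) = 50.875767 + 193.923645 = 244.799412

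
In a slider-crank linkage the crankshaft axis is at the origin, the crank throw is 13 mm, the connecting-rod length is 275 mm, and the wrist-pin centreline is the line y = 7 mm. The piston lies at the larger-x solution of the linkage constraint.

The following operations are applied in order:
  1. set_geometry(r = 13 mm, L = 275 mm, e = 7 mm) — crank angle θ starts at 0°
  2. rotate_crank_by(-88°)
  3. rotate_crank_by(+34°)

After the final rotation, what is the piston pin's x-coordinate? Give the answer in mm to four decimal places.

set_geometry: r = 13 mm, L = 275 mm, e = 7 mm; θ ← 0°
rotate_crank_by(-88°): θ ← 0° -88° = -88°
rotate_crank_by(+34°): θ ← -88° +34° = -54°
crank pin P = (r cos θ, r sin θ) = (7.641208, -10.517221)
h = r sin θ − e = -10.517221 − 7 = -17.517221
x = r cos θ + √(L² − h²) = 7.641208 + √(75625.0 − 306.8530) = 7.641208 + 274.441518 = 282.082727

282.0827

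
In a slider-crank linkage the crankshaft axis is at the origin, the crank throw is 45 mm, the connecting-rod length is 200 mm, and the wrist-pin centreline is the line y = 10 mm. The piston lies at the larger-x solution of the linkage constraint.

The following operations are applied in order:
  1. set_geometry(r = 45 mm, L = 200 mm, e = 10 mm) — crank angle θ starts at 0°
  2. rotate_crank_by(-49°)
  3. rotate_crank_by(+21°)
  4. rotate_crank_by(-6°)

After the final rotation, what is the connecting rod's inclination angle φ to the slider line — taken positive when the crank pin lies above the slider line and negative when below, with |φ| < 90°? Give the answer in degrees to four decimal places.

-10.1263

set_geometry: r = 45 mm, L = 200 mm, e = 10 mm; θ ← 0°
rotate_crank_by(-49°): θ ← 0° -49° = -49°
rotate_crank_by(+21°): θ ← -49° +21° = -28°
rotate_crank_by(-6°): θ ← -28° -6° = -34°
crank pin P = (r cos θ, r sin θ) = (37.306691, -25.163681)
h = r sin θ − e = -25.163681 − 10 = -35.163681
sin φ = h / L = -35.163681 / 200 = -0.17581840
φ = arcsin(-0.17581840) = -10.126288°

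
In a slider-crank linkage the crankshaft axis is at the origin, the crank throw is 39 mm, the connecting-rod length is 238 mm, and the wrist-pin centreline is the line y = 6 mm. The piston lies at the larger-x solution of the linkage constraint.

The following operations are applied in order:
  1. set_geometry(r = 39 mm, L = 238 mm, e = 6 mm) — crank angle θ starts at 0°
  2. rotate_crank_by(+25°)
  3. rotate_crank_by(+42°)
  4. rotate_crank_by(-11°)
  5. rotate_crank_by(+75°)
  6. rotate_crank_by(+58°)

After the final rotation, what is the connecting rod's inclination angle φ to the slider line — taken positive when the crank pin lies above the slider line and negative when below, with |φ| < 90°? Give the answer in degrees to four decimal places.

-2.9144

set_geometry: r = 39 mm, L = 238 mm, e = 6 mm; θ ← 0°
rotate_crank_by(+25°): θ ← 0° +25° = 25°
rotate_crank_by(+42°): θ ← 25° +42° = 67°
rotate_crank_by(-11°): θ ← 67° -11° = 56°
rotate_crank_by(+75°): θ ← 56° +75° = 131°
rotate_crank_by(+58°): θ ← 131° +58° = 189°
crank pin P = (r cos θ, r sin θ) = (-38.519845, -6.100944)
h = r sin θ − e = -6.100944 − 6 = -12.100944
sin φ = h / L = -12.100944 / 238 = -0.05084430
φ = arcsin(-0.05084430) = -2.914421°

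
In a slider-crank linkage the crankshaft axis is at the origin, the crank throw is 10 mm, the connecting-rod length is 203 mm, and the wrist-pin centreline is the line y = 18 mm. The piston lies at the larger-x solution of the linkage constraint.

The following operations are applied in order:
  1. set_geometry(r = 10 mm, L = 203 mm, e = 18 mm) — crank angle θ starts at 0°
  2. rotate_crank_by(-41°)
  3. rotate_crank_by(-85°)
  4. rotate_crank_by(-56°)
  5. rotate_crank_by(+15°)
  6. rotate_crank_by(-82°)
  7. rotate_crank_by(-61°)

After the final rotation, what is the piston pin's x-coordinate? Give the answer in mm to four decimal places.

209.1644

set_geometry: r = 10 mm, L = 203 mm, e = 18 mm; θ ← 0°
rotate_crank_by(-41°): θ ← 0° -41° = -41°
rotate_crank_by(-85°): θ ← -41° -85° = -126°
rotate_crank_by(-56°): θ ← -126° -56° = -182°
rotate_crank_by(+15°): θ ← -182° +15° = -167°
rotate_crank_by(-82°): θ ← -167° -82° = -249°
rotate_crank_by(-61°): θ ← -249° -61° = -310°
crank pin P = (r cos θ, r sin θ) = (6.427876, 7.660444)
h = r sin θ − e = 7.660444 − 18 = -10.339556
x = r cos θ + √(L² − h²) = 6.427876 + √(41209.0 − 106.9064) = 6.427876 + 202.736513 = 209.164389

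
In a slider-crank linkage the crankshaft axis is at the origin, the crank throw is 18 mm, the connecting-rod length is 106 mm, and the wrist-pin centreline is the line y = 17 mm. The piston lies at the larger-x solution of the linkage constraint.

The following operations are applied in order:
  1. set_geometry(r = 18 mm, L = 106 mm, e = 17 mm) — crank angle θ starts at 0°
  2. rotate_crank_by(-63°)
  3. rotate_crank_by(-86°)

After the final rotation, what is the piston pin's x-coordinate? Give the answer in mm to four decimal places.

87.2640

set_geometry: r = 18 mm, L = 106 mm, e = 17 mm; θ ← 0°
rotate_crank_by(-63°): θ ← 0° -63° = -63°
rotate_crank_by(-86°): θ ← -63° -86° = -149°
crank pin P = (r cos θ, r sin θ) = (-15.429011, -9.270685)
h = r sin θ − e = -9.270685 − 17 = -26.270685
x = r cos θ + √(L² − h²) = -15.429011 + √(11236.0 − 690.1489) = -15.429011 + 102.692994 = 87.263983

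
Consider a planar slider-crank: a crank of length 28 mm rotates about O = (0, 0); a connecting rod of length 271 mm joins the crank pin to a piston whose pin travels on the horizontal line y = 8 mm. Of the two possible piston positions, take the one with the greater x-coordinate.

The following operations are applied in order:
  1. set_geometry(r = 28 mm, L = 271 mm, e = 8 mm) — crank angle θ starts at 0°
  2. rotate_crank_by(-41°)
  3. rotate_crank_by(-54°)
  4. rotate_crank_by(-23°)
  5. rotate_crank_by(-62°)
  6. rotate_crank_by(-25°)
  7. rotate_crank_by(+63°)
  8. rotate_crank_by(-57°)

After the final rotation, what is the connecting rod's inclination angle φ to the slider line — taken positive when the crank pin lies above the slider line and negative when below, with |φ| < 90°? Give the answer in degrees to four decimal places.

set_geometry: r = 28 mm, L = 271 mm, e = 8 mm; θ ← 0°
rotate_crank_by(-41°): θ ← 0° -41° = -41°
rotate_crank_by(-54°): θ ← -41° -54° = -95°
rotate_crank_by(-23°): θ ← -95° -23° = -118°
rotate_crank_by(-62°): θ ← -118° -62° = -180°
rotate_crank_by(-25°): θ ← -180° -25° = -205°
rotate_crank_by(+63°): θ ← -205° +63° = -142°
rotate_crank_by(-57°): θ ← -142° -57° = -199°
crank pin P = (r cos θ, r sin θ) = (-26.474520, 9.115908)
h = r sin θ − e = 9.115908 − 8 = 1.115908
sin φ = h / L = 1.115908 / 271 = 0.00411774
φ = arcsin(0.00411774) = 0.235930°

0.2359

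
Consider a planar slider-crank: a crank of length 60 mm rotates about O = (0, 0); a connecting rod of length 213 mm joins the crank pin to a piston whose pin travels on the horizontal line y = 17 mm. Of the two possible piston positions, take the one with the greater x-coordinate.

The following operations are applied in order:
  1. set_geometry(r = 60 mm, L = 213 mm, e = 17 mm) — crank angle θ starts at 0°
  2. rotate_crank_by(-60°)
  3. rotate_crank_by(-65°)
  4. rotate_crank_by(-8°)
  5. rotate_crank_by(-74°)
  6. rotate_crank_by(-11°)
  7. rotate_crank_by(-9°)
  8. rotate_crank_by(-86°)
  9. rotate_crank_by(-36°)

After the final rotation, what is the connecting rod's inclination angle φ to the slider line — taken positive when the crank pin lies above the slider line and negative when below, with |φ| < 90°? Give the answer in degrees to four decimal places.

set_geometry: r = 60 mm, L = 213 mm, e = 17 mm; θ ← 0°
rotate_crank_by(-60°): θ ← 0° -60° = -60°
rotate_crank_by(-65°): θ ← -60° -65° = -125°
rotate_crank_by(-8°): θ ← -125° -8° = -133°
rotate_crank_by(-74°): θ ← -133° -74° = -207°
rotate_crank_by(-11°): θ ← -207° -11° = -218°
rotate_crank_by(-9°): θ ← -218° -9° = -227°
rotate_crank_by(-86°): θ ← -227° -86° = -313°
rotate_crank_by(-36°): θ ← -313° -36° = -349°
crank pin P = (r cos θ, r sin θ) = (58.897631, 11.448540)
h = r sin θ − e = 11.448540 − 17 = -5.551460
sin φ = h / L = -5.551460 / 213 = -0.02606319
φ = arcsin(-0.02606319) = -1.493480°

-1.4935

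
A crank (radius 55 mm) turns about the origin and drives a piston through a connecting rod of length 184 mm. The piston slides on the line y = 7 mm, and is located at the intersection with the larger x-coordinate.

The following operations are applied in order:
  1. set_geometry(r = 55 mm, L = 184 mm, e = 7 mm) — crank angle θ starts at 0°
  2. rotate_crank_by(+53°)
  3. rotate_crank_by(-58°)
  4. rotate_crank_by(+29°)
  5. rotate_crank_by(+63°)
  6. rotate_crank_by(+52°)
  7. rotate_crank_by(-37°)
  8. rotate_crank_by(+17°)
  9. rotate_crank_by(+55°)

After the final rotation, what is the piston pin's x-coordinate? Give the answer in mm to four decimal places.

set_geometry: r = 55 mm, L = 184 mm, e = 7 mm; θ ← 0°
rotate_crank_by(+53°): θ ← 0° +53° = 53°
rotate_crank_by(-58°): θ ← 53° -58° = -5°
rotate_crank_by(+29°): θ ← -5° +29° = 24°
rotate_crank_by(+63°): θ ← 24° +63° = 87°
rotate_crank_by(+52°): θ ← 87° +52° = 139°
rotate_crank_by(-37°): θ ← 139° -37° = 102°
rotate_crank_by(+17°): θ ← 102° +17° = 119°
rotate_crank_by(+55°): θ ← 119° +55° = 174°
crank pin P = (r cos θ, r sin θ) = (-54.698704, 5.749065)
h = r sin θ − e = 5.749065 − 7 = -1.250935
x = r cos θ + √(L² − h²) = -54.698704 + √(33856.0 − 1.5648) = -54.698704 + 183.995748 = 129.297043

129.2970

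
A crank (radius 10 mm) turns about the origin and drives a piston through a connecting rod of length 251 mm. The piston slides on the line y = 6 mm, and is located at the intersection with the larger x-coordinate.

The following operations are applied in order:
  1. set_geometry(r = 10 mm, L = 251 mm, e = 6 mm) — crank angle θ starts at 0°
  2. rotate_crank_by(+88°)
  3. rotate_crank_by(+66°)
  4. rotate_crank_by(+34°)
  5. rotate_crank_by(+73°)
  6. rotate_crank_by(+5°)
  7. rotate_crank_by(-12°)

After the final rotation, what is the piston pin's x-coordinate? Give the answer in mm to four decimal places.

set_geometry: r = 10 mm, L = 251 mm, e = 6 mm; θ ← 0°
rotate_crank_by(+88°): θ ← 0° +88° = 88°
rotate_crank_by(+66°): θ ← 88° +66° = 154°
rotate_crank_by(+34°): θ ← 154° +34° = 188°
rotate_crank_by(+73°): θ ← 188° +73° = 261°
rotate_crank_by(+5°): θ ← 261° +5° = 266°
rotate_crank_by(-12°): θ ← 266° -12° = 254°
crank pin P = (r cos θ, r sin θ) = (-2.756374, -9.612617)
h = r sin θ − e = -9.612617 − 6 = -15.612617
x = r cos θ + √(L² − h²) = -2.756374 + √(63001.0 − 243.7538) = -2.756374 + 250.513964 = 247.757591

247.7576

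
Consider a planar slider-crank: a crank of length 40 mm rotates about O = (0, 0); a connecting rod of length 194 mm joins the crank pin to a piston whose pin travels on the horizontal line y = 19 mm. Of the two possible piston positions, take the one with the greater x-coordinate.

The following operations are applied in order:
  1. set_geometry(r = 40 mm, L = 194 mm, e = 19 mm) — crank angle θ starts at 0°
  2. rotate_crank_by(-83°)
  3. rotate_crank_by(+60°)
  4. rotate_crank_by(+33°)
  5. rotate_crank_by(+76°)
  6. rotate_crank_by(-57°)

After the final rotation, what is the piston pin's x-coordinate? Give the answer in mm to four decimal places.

set_geometry: r = 40 mm, L = 194 mm, e = 19 mm; θ ← 0°
rotate_crank_by(-83°): θ ← 0° -83° = -83°
rotate_crank_by(+60°): θ ← -83° +60° = -23°
rotate_crank_by(+33°): θ ← -23° +33° = 10°
rotate_crank_by(+76°): θ ← 10° +76° = 86°
rotate_crank_by(-57°): θ ← 86° -57° = 29°
crank pin P = (r cos θ, r sin θ) = (34.984788, 19.392385)
h = r sin θ − e = 19.392385 − 19 = 0.392385
x = r cos θ + √(L² − h²) = 34.984788 + √(37636.0 − 0.1540) = 34.984788 + 193.999603 = 228.984391

228.9844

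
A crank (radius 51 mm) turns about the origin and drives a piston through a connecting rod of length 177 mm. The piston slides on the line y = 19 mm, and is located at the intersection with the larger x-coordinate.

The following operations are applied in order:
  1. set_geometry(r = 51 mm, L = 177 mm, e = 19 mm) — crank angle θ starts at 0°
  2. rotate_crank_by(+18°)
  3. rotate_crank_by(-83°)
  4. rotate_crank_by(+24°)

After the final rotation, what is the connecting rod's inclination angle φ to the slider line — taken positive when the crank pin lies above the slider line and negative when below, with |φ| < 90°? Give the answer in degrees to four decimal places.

-17.2402

set_geometry: r = 51 mm, L = 177 mm, e = 19 mm; θ ← 0°
rotate_crank_by(+18°): θ ← 0° +18° = 18°
rotate_crank_by(-83°): θ ← 18° -83° = -65°
rotate_crank_by(+24°): θ ← -65° +24° = -41°
crank pin P = (r cos θ, r sin θ) = (38.490189, -33.459010)
h = r sin θ − e = -33.459010 − 19 = -52.459010
sin φ = h / L = -52.459010 / 177 = -0.29637859
φ = arcsin(-0.29637859) = -17.240222°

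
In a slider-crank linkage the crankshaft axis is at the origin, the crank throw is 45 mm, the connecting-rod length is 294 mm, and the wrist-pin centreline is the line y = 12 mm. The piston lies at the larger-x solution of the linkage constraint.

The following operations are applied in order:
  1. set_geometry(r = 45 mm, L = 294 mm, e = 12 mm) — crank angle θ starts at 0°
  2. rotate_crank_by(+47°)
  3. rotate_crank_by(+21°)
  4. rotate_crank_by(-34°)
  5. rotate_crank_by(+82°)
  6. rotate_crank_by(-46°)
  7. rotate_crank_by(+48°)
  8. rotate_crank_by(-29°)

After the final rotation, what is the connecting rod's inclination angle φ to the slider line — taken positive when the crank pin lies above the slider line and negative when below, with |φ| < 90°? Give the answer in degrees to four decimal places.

set_geometry: r = 45 mm, L = 294 mm, e = 12 mm; θ ← 0°
rotate_crank_by(+47°): θ ← 0° +47° = 47°
rotate_crank_by(+21°): θ ← 47° +21° = 68°
rotate_crank_by(-34°): θ ← 68° -34° = 34°
rotate_crank_by(+82°): θ ← 34° +82° = 116°
rotate_crank_by(-46°): θ ← 116° -46° = 70°
rotate_crank_by(+48°): θ ← 70° +48° = 118°
rotate_crank_by(-29°): θ ← 118° -29° = 89°
crank pin P = (r cos θ, r sin θ) = (0.785358, 44.993146)
h = r sin θ − e = 44.993146 − 12 = 32.993146
sin φ = h / L = 32.993146 / 294 = 0.11222159
φ = arcsin(0.11222159) = 6.443396°

6.4434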